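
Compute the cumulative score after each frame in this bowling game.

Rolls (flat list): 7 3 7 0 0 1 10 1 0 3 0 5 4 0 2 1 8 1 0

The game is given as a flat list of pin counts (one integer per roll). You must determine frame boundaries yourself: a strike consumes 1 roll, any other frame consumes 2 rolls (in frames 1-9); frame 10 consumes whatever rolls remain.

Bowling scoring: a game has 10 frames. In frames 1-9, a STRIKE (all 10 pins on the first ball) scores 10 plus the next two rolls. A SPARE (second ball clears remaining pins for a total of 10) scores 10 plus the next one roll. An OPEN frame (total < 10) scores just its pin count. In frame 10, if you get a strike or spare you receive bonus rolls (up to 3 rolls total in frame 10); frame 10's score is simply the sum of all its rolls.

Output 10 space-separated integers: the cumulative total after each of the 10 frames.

Frame 1: SPARE (7+3=10). 10 + next roll (7) = 17. Cumulative: 17
Frame 2: OPEN (7+0=7). Cumulative: 24
Frame 3: OPEN (0+1=1). Cumulative: 25
Frame 4: STRIKE. 10 + next two rolls (1+0) = 11. Cumulative: 36
Frame 5: OPEN (1+0=1). Cumulative: 37
Frame 6: OPEN (3+0=3). Cumulative: 40
Frame 7: OPEN (5+4=9). Cumulative: 49
Frame 8: OPEN (0+2=2). Cumulative: 51
Frame 9: OPEN (1+8=9). Cumulative: 60
Frame 10: OPEN. Sum of all frame-10 rolls (1+0) = 1. Cumulative: 61

Answer: 17 24 25 36 37 40 49 51 60 61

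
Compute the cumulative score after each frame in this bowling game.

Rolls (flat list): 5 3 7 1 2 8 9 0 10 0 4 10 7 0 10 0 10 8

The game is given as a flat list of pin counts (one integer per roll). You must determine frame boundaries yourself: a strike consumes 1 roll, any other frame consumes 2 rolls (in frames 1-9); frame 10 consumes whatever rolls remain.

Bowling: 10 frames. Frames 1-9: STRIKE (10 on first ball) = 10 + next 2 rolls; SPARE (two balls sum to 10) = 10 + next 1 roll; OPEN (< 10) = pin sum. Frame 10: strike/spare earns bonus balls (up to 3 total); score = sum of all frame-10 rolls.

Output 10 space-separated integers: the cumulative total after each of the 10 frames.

Frame 1: OPEN (5+3=8). Cumulative: 8
Frame 2: OPEN (7+1=8). Cumulative: 16
Frame 3: SPARE (2+8=10). 10 + next roll (9) = 19. Cumulative: 35
Frame 4: OPEN (9+0=9). Cumulative: 44
Frame 5: STRIKE. 10 + next two rolls (0+4) = 14. Cumulative: 58
Frame 6: OPEN (0+4=4). Cumulative: 62
Frame 7: STRIKE. 10 + next two rolls (7+0) = 17. Cumulative: 79
Frame 8: OPEN (7+0=7). Cumulative: 86
Frame 9: STRIKE. 10 + next two rolls (0+10) = 20. Cumulative: 106
Frame 10: SPARE. Sum of all frame-10 rolls (0+10+8) = 18. Cumulative: 124

Answer: 8 16 35 44 58 62 79 86 106 124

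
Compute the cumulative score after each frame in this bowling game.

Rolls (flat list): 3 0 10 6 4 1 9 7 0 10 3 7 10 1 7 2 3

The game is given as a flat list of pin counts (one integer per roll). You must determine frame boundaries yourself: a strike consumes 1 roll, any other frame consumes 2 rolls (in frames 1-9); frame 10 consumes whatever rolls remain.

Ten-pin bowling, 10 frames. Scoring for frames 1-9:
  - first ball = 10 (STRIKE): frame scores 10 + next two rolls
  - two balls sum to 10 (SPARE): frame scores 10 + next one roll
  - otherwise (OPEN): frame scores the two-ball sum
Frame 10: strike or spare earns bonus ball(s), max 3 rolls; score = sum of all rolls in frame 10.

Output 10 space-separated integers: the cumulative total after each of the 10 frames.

Answer: 3 23 34 51 58 78 98 116 124 129

Derivation:
Frame 1: OPEN (3+0=3). Cumulative: 3
Frame 2: STRIKE. 10 + next two rolls (6+4) = 20. Cumulative: 23
Frame 3: SPARE (6+4=10). 10 + next roll (1) = 11. Cumulative: 34
Frame 4: SPARE (1+9=10). 10 + next roll (7) = 17. Cumulative: 51
Frame 5: OPEN (7+0=7). Cumulative: 58
Frame 6: STRIKE. 10 + next two rolls (3+7) = 20. Cumulative: 78
Frame 7: SPARE (3+7=10). 10 + next roll (10) = 20. Cumulative: 98
Frame 8: STRIKE. 10 + next two rolls (1+7) = 18. Cumulative: 116
Frame 9: OPEN (1+7=8). Cumulative: 124
Frame 10: OPEN. Sum of all frame-10 rolls (2+3) = 5. Cumulative: 129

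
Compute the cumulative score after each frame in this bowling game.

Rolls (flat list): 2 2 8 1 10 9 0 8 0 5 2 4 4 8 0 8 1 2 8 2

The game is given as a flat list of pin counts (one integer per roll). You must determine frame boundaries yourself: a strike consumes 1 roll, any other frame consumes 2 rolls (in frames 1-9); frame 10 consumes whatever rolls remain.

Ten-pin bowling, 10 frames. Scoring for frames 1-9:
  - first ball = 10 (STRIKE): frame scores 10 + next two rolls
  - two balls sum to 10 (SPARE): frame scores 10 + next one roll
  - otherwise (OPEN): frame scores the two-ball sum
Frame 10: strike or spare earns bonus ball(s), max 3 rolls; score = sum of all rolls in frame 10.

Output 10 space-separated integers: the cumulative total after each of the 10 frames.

Frame 1: OPEN (2+2=4). Cumulative: 4
Frame 2: OPEN (8+1=9). Cumulative: 13
Frame 3: STRIKE. 10 + next two rolls (9+0) = 19. Cumulative: 32
Frame 4: OPEN (9+0=9). Cumulative: 41
Frame 5: OPEN (8+0=8). Cumulative: 49
Frame 6: OPEN (5+2=7). Cumulative: 56
Frame 7: OPEN (4+4=8). Cumulative: 64
Frame 8: OPEN (8+0=8). Cumulative: 72
Frame 9: OPEN (8+1=9). Cumulative: 81
Frame 10: SPARE. Sum of all frame-10 rolls (2+8+2) = 12. Cumulative: 93

Answer: 4 13 32 41 49 56 64 72 81 93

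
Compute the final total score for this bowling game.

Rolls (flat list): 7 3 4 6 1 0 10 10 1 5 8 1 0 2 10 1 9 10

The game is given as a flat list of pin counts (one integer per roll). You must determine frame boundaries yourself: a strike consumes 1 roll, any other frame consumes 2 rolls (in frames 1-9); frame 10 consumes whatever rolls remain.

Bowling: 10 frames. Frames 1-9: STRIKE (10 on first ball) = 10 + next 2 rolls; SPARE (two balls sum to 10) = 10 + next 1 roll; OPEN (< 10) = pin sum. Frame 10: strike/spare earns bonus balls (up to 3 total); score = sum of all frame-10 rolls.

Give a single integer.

Frame 1: SPARE (7+3=10). 10 + next roll (4) = 14. Cumulative: 14
Frame 2: SPARE (4+6=10). 10 + next roll (1) = 11. Cumulative: 25
Frame 3: OPEN (1+0=1). Cumulative: 26
Frame 4: STRIKE. 10 + next two rolls (10+1) = 21. Cumulative: 47
Frame 5: STRIKE. 10 + next two rolls (1+5) = 16. Cumulative: 63
Frame 6: OPEN (1+5=6). Cumulative: 69
Frame 7: OPEN (8+1=9). Cumulative: 78
Frame 8: OPEN (0+2=2). Cumulative: 80
Frame 9: STRIKE. 10 + next two rolls (1+9) = 20. Cumulative: 100
Frame 10: SPARE. Sum of all frame-10 rolls (1+9+10) = 20. Cumulative: 120

Answer: 120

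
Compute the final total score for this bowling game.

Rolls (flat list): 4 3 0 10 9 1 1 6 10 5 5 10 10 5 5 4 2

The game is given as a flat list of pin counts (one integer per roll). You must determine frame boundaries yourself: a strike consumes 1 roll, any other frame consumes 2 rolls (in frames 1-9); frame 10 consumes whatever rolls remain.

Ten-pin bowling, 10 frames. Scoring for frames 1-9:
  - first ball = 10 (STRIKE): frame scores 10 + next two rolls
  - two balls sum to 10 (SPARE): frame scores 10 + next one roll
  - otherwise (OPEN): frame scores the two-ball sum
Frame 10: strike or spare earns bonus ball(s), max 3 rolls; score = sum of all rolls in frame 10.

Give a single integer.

Frame 1: OPEN (4+3=7). Cumulative: 7
Frame 2: SPARE (0+10=10). 10 + next roll (9) = 19. Cumulative: 26
Frame 3: SPARE (9+1=10). 10 + next roll (1) = 11. Cumulative: 37
Frame 4: OPEN (1+6=7). Cumulative: 44
Frame 5: STRIKE. 10 + next two rolls (5+5) = 20. Cumulative: 64
Frame 6: SPARE (5+5=10). 10 + next roll (10) = 20. Cumulative: 84
Frame 7: STRIKE. 10 + next two rolls (10+5) = 25. Cumulative: 109
Frame 8: STRIKE. 10 + next two rolls (5+5) = 20. Cumulative: 129
Frame 9: SPARE (5+5=10). 10 + next roll (4) = 14. Cumulative: 143
Frame 10: OPEN. Sum of all frame-10 rolls (4+2) = 6. Cumulative: 149

Answer: 149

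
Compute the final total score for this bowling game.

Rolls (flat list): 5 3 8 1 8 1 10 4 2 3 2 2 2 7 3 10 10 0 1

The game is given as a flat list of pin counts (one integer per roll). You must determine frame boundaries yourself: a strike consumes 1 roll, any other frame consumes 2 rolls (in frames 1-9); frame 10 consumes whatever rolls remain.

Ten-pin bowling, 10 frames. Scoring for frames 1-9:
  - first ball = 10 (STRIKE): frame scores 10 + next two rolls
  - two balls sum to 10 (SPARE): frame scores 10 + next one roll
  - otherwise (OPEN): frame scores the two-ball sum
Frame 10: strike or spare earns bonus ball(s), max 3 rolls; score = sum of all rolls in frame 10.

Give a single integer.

Frame 1: OPEN (5+3=8). Cumulative: 8
Frame 2: OPEN (8+1=9). Cumulative: 17
Frame 3: OPEN (8+1=9). Cumulative: 26
Frame 4: STRIKE. 10 + next two rolls (4+2) = 16. Cumulative: 42
Frame 5: OPEN (4+2=6). Cumulative: 48
Frame 6: OPEN (3+2=5). Cumulative: 53
Frame 7: OPEN (2+2=4). Cumulative: 57
Frame 8: SPARE (7+3=10). 10 + next roll (10) = 20. Cumulative: 77
Frame 9: STRIKE. 10 + next two rolls (10+0) = 20. Cumulative: 97
Frame 10: STRIKE. Sum of all frame-10 rolls (10+0+1) = 11. Cumulative: 108

Answer: 108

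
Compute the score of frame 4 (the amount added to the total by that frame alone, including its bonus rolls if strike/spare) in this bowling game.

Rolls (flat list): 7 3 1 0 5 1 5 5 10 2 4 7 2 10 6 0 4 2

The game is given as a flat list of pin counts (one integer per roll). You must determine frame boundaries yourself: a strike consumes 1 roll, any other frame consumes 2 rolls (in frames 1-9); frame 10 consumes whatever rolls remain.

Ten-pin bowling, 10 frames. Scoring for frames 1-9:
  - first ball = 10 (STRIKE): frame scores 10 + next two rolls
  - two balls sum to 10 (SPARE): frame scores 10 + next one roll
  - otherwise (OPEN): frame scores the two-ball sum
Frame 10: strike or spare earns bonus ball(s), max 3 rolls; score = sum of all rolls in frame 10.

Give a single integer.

Frame 1: SPARE (7+3=10). 10 + next roll (1) = 11. Cumulative: 11
Frame 2: OPEN (1+0=1). Cumulative: 12
Frame 3: OPEN (5+1=6). Cumulative: 18
Frame 4: SPARE (5+5=10). 10 + next roll (10) = 20. Cumulative: 38
Frame 5: STRIKE. 10 + next two rolls (2+4) = 16. Cumulative: 54
Frame 6: OPEN (2+4=6). Cumulative: 60

Answer: 20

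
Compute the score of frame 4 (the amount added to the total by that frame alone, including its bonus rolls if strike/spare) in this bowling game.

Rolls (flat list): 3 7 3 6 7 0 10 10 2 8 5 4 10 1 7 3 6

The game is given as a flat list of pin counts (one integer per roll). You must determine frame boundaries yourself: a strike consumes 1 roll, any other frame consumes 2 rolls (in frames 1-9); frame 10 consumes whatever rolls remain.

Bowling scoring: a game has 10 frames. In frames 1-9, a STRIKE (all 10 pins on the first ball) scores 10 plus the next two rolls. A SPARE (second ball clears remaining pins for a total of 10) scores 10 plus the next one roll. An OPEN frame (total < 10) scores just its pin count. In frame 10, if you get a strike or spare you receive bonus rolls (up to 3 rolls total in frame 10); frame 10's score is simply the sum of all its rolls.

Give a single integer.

Frame 1: SPARE (3+7=10). 10 + next roll (3) = 13. Cumulative: 13
Frame 2: OPEN (3+6=9). Cumulative: 22
Frame 3: OPEN (7+0=7). Cumulative: 29
Frame 4: STRIKE. 10 + next two rolls (10+2) = 22. Cumulative: 51
Frame 5: STRIKE. 10 + next two rolls (2+8) = 20. Cumulative: 71
Frame 6: SPARE (2+8=10). 10 + next roll (5) = 15. Cumulative: 86

Answer: 22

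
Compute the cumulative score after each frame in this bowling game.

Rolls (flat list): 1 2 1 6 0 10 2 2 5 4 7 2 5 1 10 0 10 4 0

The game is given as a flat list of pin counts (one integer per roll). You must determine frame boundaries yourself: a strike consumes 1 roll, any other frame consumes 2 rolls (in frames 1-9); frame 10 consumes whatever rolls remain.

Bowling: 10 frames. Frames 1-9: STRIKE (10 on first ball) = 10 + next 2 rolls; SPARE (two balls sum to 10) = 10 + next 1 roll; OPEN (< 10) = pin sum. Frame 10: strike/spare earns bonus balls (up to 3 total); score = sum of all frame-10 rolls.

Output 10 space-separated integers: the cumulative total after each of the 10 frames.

Answer: 3 10 22 26 35 44 50 70 84 88

Derivation:
Frame 1: OPEN (1+2=3). Cumulative: 3
Frame 2: OPEN (1+6=7). Cumulative: 10
Frame 3: SPARE (0+10=10). 10 + next roll (2) = 12. Cumulative: 22
Frame 4: OPEN (2+2=4). Cumulative: 26
Frame 5: OPEN (5+4=9). Cumulative: 35
Frame 6: OPEN (7+2=9). Cumulative: 44
Frame 7: OPEN (5+1=6). Cumulative: 50
Frame 8: STRIKE. 10 + next two rolls (0+10) = 20. Cumulative: 70
Frame 9: SPARE (0+10=10). 10 + next roll (4) = 14. Cumulative: 84
Frame 10: OPEN. Sum of all frame-10 rolls (4+0) = 4. Cumulative: 88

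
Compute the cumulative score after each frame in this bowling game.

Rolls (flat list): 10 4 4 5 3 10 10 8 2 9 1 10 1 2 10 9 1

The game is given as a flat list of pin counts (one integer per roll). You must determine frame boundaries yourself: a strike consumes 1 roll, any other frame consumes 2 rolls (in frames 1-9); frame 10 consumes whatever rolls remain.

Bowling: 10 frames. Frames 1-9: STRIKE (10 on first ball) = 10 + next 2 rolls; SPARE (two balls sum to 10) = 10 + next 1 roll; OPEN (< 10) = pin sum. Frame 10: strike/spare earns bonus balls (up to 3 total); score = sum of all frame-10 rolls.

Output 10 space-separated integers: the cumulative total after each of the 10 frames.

Answer: 18 26 34 62 82 101 121 134 137 157

Derivation:
Frame 1: STRIKE. 10 + next two rolls (4+4) = 18. Cumulative: 18
Frame 2: OPEN (4+4=8). Cumulative: 26
Frame 3: OPEN (5+3=8). Cumulative: 34
Frame 4: STRIKE. 10 + next two rolls (10+8) = 28. Cumulative: 62
Frame 5: STRIKE. 10 + next two rolls (8+2) = 20. Cumulative: 82
Frame 6: SPARE (8+2=10). 10 + next roll (9) = 19. Cumulative: 101
Frame 7: SPARE (9+1=10). 10 + next roll (10) = 20. Cumulative: 121
Frame 8: STRIKE. 10 + next two rolls (1+2) = 13. Cumulative: 134
Frame 9: OPEN (1+2=3). Cumulative: 137
Frame 10: STRIKE. Sum of all frame-10 rolls (10+9+1) = 20. Cumulative: 157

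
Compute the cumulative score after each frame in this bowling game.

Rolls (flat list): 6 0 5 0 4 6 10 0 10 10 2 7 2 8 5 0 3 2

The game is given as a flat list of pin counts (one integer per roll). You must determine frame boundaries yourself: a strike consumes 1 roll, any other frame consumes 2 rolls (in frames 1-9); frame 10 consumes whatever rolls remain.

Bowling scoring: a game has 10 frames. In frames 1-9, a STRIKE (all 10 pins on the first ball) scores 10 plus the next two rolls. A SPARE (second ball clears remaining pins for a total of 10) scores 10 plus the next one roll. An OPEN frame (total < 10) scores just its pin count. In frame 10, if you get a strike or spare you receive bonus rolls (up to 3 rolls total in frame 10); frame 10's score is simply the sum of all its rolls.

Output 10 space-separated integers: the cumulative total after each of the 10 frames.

Frame 1: OPEN (6+0=6). Cumulative: 6
Frame 2: OPEN (5+0=5). Cumulative: 11
Frame 3: SPARE (4+6=10). 10 + next roll (10) = 20. Cumulative: 31
Frame 4: STRIKE. 10 + next two rolls (0+10) = 20. Cumulative: 51
Frame 5: SPARE (0+10=10). 10 + next roll (10) = 20. Cumulative: 71
Frame 6: STRIKE. 10 + next two rolls (2+7) = 19. Cumulative: 90
Frame 7: OPEN (2+7=9). Cumulative: 99
Frame 8: SPARE (2+8=10). 10 + next roll (5) = 15. Cumulative: 114
Frame 9: OPEN (5+0=5). Cumulative: 119
Frame 10: OPEN. Sum of all frame-10 rolls (3+2) = 5. Cumulative: 124

Answer: 6 11 31 51 71 90 99 114 119 124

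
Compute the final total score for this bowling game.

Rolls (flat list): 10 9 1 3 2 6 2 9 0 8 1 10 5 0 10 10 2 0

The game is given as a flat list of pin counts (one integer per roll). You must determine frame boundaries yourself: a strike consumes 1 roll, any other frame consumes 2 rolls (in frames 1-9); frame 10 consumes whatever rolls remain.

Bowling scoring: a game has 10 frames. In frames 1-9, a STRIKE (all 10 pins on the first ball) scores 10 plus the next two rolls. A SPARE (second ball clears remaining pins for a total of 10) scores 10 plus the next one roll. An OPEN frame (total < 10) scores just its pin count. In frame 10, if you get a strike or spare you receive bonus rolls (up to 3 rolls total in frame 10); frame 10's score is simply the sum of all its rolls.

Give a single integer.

Answer: 118

Derivation:
Frame 1: STRIKE. 10 + next two rolls (9+1) = 20. Cumulative: 20
Frame 2: SPARE (9+1=10). 10 + next roll (3) = 13. Cumulative: 33
Frame 3: OPEN (3+2=5). Cumulative: 38
Frame 4: OPEN (6+2=8). Cumulative: 46
Frame 5: OPEN (9+0=9). Cumulative: 55
Frame 6: OPEN (8+1=9). Cumulative: 64
Frame 7: STRIKE. 10 + next two rolls (5+0) = 15. Cumulative: 79
Frame 8: OPEN (5+0=5). Cumulative: 84
Frame 9: STRIKE. 10 + next two rolls (10+2) = 22. Cumulative: 106
Frame 10: STRIKE. Sum of all frame-10 rolls (10+2+0) = 12. Cumulative: 118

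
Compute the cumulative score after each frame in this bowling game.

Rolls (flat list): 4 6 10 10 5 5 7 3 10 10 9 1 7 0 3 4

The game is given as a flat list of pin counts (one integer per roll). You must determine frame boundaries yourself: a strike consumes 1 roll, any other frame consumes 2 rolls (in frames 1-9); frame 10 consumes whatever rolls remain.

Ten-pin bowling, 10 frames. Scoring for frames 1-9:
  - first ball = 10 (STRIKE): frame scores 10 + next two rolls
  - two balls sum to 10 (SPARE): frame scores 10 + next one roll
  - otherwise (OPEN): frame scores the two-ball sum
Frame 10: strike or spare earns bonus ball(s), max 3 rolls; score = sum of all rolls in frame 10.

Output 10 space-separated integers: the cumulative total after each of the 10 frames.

Answer: 20 45 65 82 102 131 151 168 175 182

Derivation:
Frame 1: SPARE (4+6=10). 10 + next roll (10) = 20. Cumulative: 20
Frame 2: STRIKE. 10 + next two rolls (10+5) = 25. Cumulative: 45
Frame 3: STRIKE. 10 + next two rolls (5+5) = 20. Cumulative: 65
Frame 4: SPARE (5+5=10). 10 + next roll (7) = 17. Cumulative: 82
Frame 5: SPARE (7+3=10). 10 + next roll (10) = 20. Cumulative: 102
Frame 6: STRIKE. 10 + next two rolls (10+9) = 29. Cumulative: 131
Frame 7: STRIKE. 10 + next two rolls (9+1) = 20. Cumulative: 151
Frame 8: SPARE (9+1=10). 10 + next roll (7) = 17. Cumulative: 168
Frame 9: OPEN (7+0=7). Cumulative: 175
Frame 10: OPEN. Sum of all frame-10 rolls (3+4) = 7. Cumulative: 182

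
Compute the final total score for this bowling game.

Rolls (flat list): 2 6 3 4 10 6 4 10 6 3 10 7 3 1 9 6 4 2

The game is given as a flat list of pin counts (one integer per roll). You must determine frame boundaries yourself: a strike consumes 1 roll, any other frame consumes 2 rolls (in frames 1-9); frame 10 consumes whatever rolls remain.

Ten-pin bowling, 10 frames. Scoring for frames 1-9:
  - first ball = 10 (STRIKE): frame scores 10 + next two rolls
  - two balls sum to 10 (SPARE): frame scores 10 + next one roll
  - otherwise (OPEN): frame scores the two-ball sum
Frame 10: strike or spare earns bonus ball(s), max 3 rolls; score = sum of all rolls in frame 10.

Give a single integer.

Frame 1: OPEN (2+6=8). Cumulative: 8
Frame 2: OPEN (3+4=7). Cumulative: 15
Frame 3: STRIKE. 10 + next two rolls (6+4) = 20. Cumulative: 35
Frame 4: SPARE (6+4=10). 10 + next roll (10) = 20. Cumulative: 55
Frame 5: STRIKE. 10 + next two rolls (6+3) = 19. Cumulative: 74
Frame 6: OPEN (6+3=9). Cumulative: 83
Frame 7: STRIKE. 10 + next two rolls (7+3) = 20. Cumulative: 103
Frame 8: SPARE (7+3=10). 10 + next roll (1) = 11. Cumulative: 114
Frame 9: SPARE (1+9=10). 10 + next roll (6) = 16. Cumulative: 130
Frame 10: SPARE. Sum of all frame-10 rolls (6+4+2) = 12. Cumulative: 142

Answer: 142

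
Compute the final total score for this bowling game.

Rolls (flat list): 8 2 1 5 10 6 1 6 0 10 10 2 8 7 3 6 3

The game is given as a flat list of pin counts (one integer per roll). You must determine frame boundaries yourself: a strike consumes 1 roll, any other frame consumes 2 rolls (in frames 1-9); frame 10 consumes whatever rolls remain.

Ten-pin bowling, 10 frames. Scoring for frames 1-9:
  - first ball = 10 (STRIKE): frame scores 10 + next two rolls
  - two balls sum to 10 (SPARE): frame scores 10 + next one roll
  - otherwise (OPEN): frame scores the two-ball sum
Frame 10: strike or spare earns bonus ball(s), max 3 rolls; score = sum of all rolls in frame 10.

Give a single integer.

Answer: 131

Derivation:
Frame 1: SPARE (8+2=10). 10 + next roll (1) = 11. Cumulative: 11
Frame 2: OPEN (1+5=6). Cumulative: 17
Frame 3: STRIKE. 10 + next two rolls (6+1) = 17. Cumulative: 34
Frame 4: OPEN (6+1=7). Cumulative: 41
Frame 5: OPEN (6+0=6). Cumulative: 47
Frame 6: STRIKE. 10 + next two rolls (10+2) = 22. Cumulative: 69
Frame 7: STRIKE. 10 + next two rolls (2+8) = 20. Cumulative: 89
Frame 8: SPARE (2+8=10). 10 + next roll (7) = 17. Cumulative: 106
Frame 9: SPARE (7+3=10). 10 + next roll (6) = 16. Cumulative: 122
Frame 10: OPEN. Sum of all frame-10 rolls (6+3) = 9. Cumulative: 131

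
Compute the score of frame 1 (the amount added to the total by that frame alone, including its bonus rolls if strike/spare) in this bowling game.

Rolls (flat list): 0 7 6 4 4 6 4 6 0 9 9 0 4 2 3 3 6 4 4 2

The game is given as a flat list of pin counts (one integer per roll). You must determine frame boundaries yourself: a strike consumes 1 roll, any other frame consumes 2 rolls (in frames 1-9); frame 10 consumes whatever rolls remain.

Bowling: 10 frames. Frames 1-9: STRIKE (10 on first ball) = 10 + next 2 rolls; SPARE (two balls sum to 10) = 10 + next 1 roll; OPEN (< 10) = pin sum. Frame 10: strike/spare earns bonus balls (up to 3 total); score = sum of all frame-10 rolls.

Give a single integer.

Answer: 7

Derivation:
Frame 1: OPEN (0+7=7). Cumulative: 7
Frame 2: SPARE (6+4=10). 10 + next roll (4) = 14. Cumulative: 21
Frame 3: SPARE (4+6=10). 10 + next roll (4) = 14. Cumulative: 35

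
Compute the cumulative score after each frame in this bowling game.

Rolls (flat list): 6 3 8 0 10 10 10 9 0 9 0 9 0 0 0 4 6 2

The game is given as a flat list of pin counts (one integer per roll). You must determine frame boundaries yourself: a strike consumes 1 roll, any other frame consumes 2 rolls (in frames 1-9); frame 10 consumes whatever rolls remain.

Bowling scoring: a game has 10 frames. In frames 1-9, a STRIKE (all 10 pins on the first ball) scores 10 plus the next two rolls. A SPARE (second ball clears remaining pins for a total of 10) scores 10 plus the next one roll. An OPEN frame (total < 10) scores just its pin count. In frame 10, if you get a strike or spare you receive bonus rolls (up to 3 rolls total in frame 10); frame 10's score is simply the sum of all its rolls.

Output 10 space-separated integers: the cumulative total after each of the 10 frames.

Answer: 9 17 47 76 95 104 113 122 122 134

Derivation:
Frame 1: OPEN (6+3=9). Cumulative: 9
Frame 2: OPEN (8+0=8). Cumulative: 17
Frame 3: STRIKE. 10 + next two rolls (10+10) = 30. Cumulative: 47
Frame 4: STRIKE. 10 + next two rolls (10+9) = 29. Cumulative: 76
Frame 5: STRIKE. 10 + next two rolls (9+0) = 19. Cumulative: 95
Frame 6: OPEN (9+0=9). Cumulative: 104
Frame 7: OPEN (9+0=9). Cumulative: 113
Frame 8: OPEN (9+0=9). Cumulative: 122
Frame 9: OPEN (0+0=0). Cumulative: 122
Frame 10: SPARE. Sum of all frame-10 rolls (4+6+2) = 12. Cumulative: 134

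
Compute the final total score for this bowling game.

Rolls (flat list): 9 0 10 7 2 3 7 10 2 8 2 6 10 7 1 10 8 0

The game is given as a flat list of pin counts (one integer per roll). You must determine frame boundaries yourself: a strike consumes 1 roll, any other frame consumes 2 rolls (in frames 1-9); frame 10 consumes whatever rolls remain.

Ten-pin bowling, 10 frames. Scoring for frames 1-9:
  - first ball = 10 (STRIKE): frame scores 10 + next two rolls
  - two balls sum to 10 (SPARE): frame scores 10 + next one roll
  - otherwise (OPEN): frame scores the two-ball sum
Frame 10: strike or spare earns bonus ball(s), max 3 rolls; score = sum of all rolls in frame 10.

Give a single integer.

Answer: 141

Derivation:
Frame 1: OPEN (9+0=9). Cumulative: 9
Frame 2: STRIKE. 10 + next two rolls (7+2) = 19. Cumulative: 28
Frame 3: OPEN (7+2=9). Cumulative: 37
Frame 4: SPARE (3+7=10). 10 + next roll (10) = 20. Cumulative: 57
Frame 5: STRIKE. 10 + next two rolls (2+8) = 20. Cumulative: 77
Frame 6: SPARE (2+8=10). 10 + next roll (2) = 12. Cumulative: 89
Frame 7: OPEN (2+6=8). Cumulative: 97
Frame 8: STRIKE. 10 + next two rolls (7+1) = 18. Cumulative: 115
Frame 9: OPEN (7+1=8). Cumulative: 123
Frame 10: STRIKE. Sum of all frame-10 rolls (10+8+0) = 18. Cumulative: 141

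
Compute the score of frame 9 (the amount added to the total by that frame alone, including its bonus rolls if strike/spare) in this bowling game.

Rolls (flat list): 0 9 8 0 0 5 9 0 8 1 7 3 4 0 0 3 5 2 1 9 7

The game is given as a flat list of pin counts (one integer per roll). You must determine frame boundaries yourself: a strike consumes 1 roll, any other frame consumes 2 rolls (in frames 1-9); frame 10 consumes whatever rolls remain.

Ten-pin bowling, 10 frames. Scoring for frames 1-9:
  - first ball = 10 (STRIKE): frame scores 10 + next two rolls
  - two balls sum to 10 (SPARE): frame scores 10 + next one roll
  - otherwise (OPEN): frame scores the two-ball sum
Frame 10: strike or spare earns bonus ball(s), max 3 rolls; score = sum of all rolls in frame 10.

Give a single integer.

Frame 1: OPEN (0+9=9). Cumulative: 9
Frame 2: OPEN (8+0=8). Cumulative: 17
Frame 3: OPEN (0+5=5). Cumulative: 22
Frame 4: OPEN (9+0=9). Cumulative: 31
Frame 5: OPEN (8+1=9). Cumulative: 40
Frame 6: SPARE (7+3=10). 10 + next roll (4) = 14. Cumulative: 54
Frame 7: OPEN (4+0=4). Cumulative: 58
Frame 8: OPEN (0+3=3). Cumulative: 61
Frame 9: OPEN (5+2=7). Cumulative: 68
Frame 10: SPARE. Sum of all frame-10 rolls (1+9+7) = 17. Cumulative: 85

Answer: 7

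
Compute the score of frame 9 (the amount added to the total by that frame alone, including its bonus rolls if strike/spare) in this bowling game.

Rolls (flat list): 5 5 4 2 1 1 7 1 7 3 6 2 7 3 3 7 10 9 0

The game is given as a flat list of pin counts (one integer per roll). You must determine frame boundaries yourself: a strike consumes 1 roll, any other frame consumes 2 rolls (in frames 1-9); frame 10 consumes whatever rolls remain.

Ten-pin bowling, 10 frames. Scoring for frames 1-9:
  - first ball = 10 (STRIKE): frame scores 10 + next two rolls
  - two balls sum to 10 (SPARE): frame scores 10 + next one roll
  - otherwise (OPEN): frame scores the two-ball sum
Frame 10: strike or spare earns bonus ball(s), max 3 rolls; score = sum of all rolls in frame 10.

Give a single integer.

Frame 1: SPARE (5+5=10). 10 + next roll (4) = 14. Cumulative: 14
Frame 2: OPEN (4+2=6). Cumulative: 20
Frame 3: OPEN (1+1=2). Cumulative: 22
Frame 4: OPEN (7+1=8). Cumulative: 30
Frame 5: SPARE (7+3=10). 10 + next roll (6) = 16. Cumulative: 46
Frame 6: OPEN (6+2=8). Cumulative: 54
Frame 7: SPARE (7+3=10). 10 + next roll (3) = 13. Cumulative: 67
Frame 8: SPARE (3+7=10). 10 + next roll (10) = 20. Cumulative: 87
Frame 9: STRIKE. 10 + next two rolls (9+0) = 19. Cumulative: 106
Frame 10: OPEN. Sum of all frame-10 rolls (9+0) = 9. Cumulative: 115

Answer: 19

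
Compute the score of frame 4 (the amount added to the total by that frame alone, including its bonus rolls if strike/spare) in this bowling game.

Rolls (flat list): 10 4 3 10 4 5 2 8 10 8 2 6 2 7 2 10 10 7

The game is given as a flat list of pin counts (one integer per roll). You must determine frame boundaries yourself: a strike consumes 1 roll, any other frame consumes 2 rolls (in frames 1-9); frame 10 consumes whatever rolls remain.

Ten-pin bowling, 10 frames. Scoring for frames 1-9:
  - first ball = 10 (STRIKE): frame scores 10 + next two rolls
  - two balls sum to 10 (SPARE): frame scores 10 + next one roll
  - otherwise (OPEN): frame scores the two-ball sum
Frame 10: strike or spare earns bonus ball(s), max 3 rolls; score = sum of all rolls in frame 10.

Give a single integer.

Answer: 9

Derivation:
Frame 1: STRIKE. 10 + next two rolls (4+3) = 17. Cumulative: 17
Frame 2: OPEN (4+3=7). Cumulative: 24
Frame 3: STRIKE. 10 + next two rolls (4+5) = 19. Cumulative: 43
Frame 4: OPEN (4+5=9). Cumulative: 52
Frame 5: SPARE (2+8=10). 10 + next roll (10) = 20. Cumulative: 72
Frame 6: STRIKE. 10 + next two rolls (8+2) = 20. Cumulative: 92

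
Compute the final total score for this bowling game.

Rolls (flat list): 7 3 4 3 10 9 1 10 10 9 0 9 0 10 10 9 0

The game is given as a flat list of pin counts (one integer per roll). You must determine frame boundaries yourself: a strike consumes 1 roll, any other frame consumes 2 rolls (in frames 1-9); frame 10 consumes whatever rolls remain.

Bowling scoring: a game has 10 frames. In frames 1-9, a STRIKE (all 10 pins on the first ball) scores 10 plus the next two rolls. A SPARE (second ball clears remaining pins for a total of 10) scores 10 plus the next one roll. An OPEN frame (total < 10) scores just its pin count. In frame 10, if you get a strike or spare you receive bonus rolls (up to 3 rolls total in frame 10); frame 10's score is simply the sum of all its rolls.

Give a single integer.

Answer: 175

Derivation:
Frame 1: SPARE (7+3=10). 10 + next roll (4) = 14. Cumulative: 14
Frame 2: OPEN (4+3=7). Cumulative: 21
Frame 3: STRIKE. 10 + next two rolls (9+1) = 20. Cumulative: 41
Frame 4: SPARE (9+1=10). 10 + next roll (10) = 20. Cumulative: 61
Frame 5: STRIKE. 10 + next two rolls (10+9) = 29. Cumulative: 90
Frame 6: STRIKE. 10 + next two rolls (9+0) = 19. Cumulative: 109
Frame 7: OPEN (9+0=9). Cumulative: 118
Frame 8: OPEN (9+0=9). Cumulative: 127
Frame 9: STRIKE. 10 + next two rolls (10+9) = 29. Cumulative: 156
Frame 10: STRIKE. Sum of all frame-10 rolls (10+9+0) = 19. Cumulative: 175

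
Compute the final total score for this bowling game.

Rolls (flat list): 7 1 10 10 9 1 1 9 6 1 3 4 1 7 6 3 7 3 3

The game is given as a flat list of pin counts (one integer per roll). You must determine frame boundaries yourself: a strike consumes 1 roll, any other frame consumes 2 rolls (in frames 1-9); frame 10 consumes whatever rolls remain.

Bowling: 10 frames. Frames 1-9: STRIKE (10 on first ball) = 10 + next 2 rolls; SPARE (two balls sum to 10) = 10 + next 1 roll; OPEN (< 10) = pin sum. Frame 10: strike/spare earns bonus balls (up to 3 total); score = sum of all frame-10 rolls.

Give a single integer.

Answer: 128

Derivation:
Frame 1: OPEN (7+1=8). Cumulative: 8
Frame 2: STRIKE. 10 + next two rolls (10+9) = 29. Cumulative: 37
Frame 3: STRIKE. 10 + next two rolls (9+1) = 20. Cumulative: 57
Frame 4: SPARE (9+1=10). 10 + next roll (1) = 11. Cumulative: 68
Frame 5: SPARE (1+9=10). 10 + next roll (6) = 16. Cumulative: 84
Frame 6: OPEN (6+1=7). Cumulative: 91
Frame 7: OPEN (3+4=7). Cumulative: 98
Frame 8: OPEN (1+7=8). Cumulative: 106
Frame 9: OPEN (6+3=9). Cumulative: 115
Frame 10: SPARE. Sum of all frame-10 rolls (7+3+3) = 13. Cumulative: 128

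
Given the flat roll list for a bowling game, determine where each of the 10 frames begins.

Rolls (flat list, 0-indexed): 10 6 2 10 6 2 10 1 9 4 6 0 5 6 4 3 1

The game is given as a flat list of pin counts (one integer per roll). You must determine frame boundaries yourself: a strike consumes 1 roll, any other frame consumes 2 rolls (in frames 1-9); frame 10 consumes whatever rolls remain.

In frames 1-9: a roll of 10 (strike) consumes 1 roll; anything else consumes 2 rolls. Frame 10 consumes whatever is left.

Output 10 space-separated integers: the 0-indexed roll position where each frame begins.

Frame 1 starts at roll index 0: roll=10 (strike), consumes 1 roll
Frame 2 starts at roll index 1: rolls=6,2 (sum=8), consumes 2 rolls
Frame 3 starts at roll index 3: roll=10 (strike), consumes 1 roll
Frame 4 starts at roll index 4: rolls=6,2 (sum=8), consumes 2 rolls
Frame 5 starts at roll index 6: roll=10 (strike), consumes 1 roll
Frame 6 starts at roll index 7: rolls=1,9 (sum=10), consumes 2 rolls
Frame 7 starts at roll index 9: rolls=4,6 (sum=10), consumes 2 rolls
Frame 8 starts at roll index 11: rolls=0,5 (sum=5), consumes 2 rolls
Frame 9 starts at roll index 13: rolls=6,4 (sum=10), consumes 2 rolls
Frame 10 starts at roll index 15: 2 remaining rolls

Answer: 0 1 3 4 6 7 9 11 13 15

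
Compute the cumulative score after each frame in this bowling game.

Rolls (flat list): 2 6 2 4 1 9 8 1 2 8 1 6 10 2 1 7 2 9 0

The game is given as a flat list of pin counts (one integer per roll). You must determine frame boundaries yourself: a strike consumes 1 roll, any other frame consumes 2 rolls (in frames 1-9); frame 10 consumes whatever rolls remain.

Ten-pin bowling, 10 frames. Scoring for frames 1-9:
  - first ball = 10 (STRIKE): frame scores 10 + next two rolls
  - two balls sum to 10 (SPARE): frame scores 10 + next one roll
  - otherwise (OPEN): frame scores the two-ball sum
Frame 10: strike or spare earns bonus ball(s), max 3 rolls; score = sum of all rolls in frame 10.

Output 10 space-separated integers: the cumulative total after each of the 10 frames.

Answer: 8 14 32 41 52 59 72 75 84 93

Derivation:
Frame 1: OPEN (2+6=8). Cumulative: 8
Frame 2: OPEN (2+4=6). Cumulative: 14
Frame 3: SPARE (1+9=10). 10 + next roll (8) = 18. Cumulative: 32
Frame 4: OPEN (8+1=9). Cumulative: 41
Frame 5: SPARE (2+8=10). 10 + next roll (1) = 11. Cumulative: 52
Frame 6: OPEN (1+6=7). Cumulative: 59
Frame 7: STRIKE. 10 + next two rolls (2+1) = 13. Cumulative: 72
Frame 8: OPEN (2+1=3). Cumulative: 75
Frame 9: OPEN (7+2=9). Cumulative: 84
Frame 10: OPEN. Sum of all frame-10 rolls (9+0) = 9. Cumulative: 93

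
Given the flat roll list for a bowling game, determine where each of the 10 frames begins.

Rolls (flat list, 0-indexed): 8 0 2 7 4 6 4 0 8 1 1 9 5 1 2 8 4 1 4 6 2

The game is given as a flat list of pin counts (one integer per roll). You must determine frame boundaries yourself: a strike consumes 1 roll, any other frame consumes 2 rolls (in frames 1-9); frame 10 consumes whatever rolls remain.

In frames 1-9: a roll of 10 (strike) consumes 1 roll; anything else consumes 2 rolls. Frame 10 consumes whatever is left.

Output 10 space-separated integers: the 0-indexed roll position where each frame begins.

Answer: 0 2 4 6 8 10 12 14 16 18

Derivation:
Frame 1 starts at roll index 0: rolls=8,0 (sum=8), consumes 2 rolls
Frame 2 starts at roll index 2: rolls=2,7 (sum=9), consumes 2 rolls
Frame 3 starts at roll index 4: rolls=4,6 (sum=10), consumes 2 rolls
Frame 4 starts at roll index 6: rolls=4,0 (sum=4), consumes 2 rolls
Frame 5 starts at roll index 8: rolls=8,1 (sum=9), consumes 2 rolls
Frame 6 starts at roll index 10: rolls=1,9 (sum=10), consumes 2 rolls
Frame 7 starts at roll index 12: rolls=5,1 (sum=6), consumes 2 rolls
Frame 8 starts at roll index 14: rolls=2,8 (sum=10), consumes 2 rolls
Frame 9 starts at roll index 16: rolls=4,1 (sum=5), consumes 2 rolls
Frame 10 starts at roll index 18: 3 remaining rolls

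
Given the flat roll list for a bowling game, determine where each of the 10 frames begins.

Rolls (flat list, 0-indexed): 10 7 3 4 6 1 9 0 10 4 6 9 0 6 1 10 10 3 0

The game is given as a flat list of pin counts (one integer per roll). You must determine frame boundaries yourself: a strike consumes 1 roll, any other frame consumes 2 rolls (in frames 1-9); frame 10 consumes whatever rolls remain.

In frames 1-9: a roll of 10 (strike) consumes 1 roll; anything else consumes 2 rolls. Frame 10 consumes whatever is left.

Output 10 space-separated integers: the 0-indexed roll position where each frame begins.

Frame 1 starts at roll index 0: roll=10 (strike), consumes 1 roll
Frame 2 starts at roll index 1: rolls=7,3 (sum=10), consumes 2 rolls
Frame 3 starts at roll index 3: rolls=4,6 (sum=10), consumes 2 rolls
Frame 4 starts at roll index 5: rolls=1,9 (sum=10), consumes 2 rolls
Frame 5 starts at roll index 7: rolls=0,10 (sum=10), consumes 2 rolls
Frame 6 starts at roll index 9: rolls=4,6 (sum=10), consumes 2 rolls
Frame 7 starts at roll index 11: rolls=9,0 (sum=9), consumes 2 rolls
Frame 8 starts at roll index 13: rolls=6,1 (sum=7), consumes 2 rolls
Frame 9 starts at roll index 15: roll=10 (strike), consumes 1 roll
Frame 10 starts at roll index 16: 3 remaining rolls

Answer: 0 1 3 5 7 9 11 13 15 16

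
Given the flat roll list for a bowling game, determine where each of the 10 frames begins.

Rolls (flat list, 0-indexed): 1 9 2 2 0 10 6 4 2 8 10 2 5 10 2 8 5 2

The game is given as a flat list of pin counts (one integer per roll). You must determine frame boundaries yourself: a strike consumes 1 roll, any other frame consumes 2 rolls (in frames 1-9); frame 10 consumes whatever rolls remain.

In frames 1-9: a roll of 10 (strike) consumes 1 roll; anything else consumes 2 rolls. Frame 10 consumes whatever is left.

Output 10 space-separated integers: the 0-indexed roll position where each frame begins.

Answer: 0 2 4 6 8 10 11 13 14 16

Derivation:
Frame 1 starts at roll index 0: rolls=1,9 (sum=10), consumes 2 rolls
Frame 2 starts at roll index 2: rolls=2,2 (sum=4), consumes 2 rolls
Frame 3 starts at roll index 4: rolls=0,10 (sum=10), consumes 2 rolls
Frame 4 starts at roll index 6: rolls=6,4 (sum=10), consumes 2 rolls
Frame 5 starts at roll index 8: rolls=2,8 (sum=10), consumes 2 rolls
Frame 6 starts at roll index 10: roll=10 (strike), consumes 1 roll
Frame 7 starts at roll index 11: rolls=2,5 (sum=7), consumes 2 rolls
Frame 8 starts at roll index 13: roll=10 (strike), consumes 1 roll
Frame 9 starts at roll index 14: rolls=2,8 (sum=10), consumes 2 rolls
Frame 10 starts at roll index 16: 2 remaining rolls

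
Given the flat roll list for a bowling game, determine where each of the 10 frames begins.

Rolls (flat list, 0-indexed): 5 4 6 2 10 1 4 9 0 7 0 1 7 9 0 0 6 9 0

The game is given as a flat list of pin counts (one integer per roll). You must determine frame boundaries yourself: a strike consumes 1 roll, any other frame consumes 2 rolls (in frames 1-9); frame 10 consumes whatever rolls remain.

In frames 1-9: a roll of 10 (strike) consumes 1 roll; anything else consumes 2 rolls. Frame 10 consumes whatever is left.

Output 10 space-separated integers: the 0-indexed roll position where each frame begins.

Answer: 0 2 4 5 7 9 11 13 15 17

Derivation:
Frame 1 starts at roll index 0: rolls=5,4 (sum=9), consumes 2 rolls
Frame 2 starts at roll index 2: rolls=6,2 (sum=8), consumes 2 rolls
Frame 3 starts at roll index 4: roll=10 (strike), consumes 1 roll
Frame 4 starts at roll index 5: rolls=1,4 (sum=5), consumes 2 rolls
Frame 5 starts at roll index 7: rolls=9,0 (sum=9), consumes 2 rolls
Frame 6 starts at roll index 9: rolls=7,0 (sum=7), consumes 2 rolls
Frame 7 starts at roll index 11: rolls=1,7 (sum=8), consumes 2 rolls
Frame 8 starts at roll index 13: rolls=9,0 (sum=9), consumes 2 rolls
Frame 9 starts at roll index 15: rolls=0,6 (sum=6), consumes 2 rolls
Frame 10 starts at roll index 17: 2 remaining rolls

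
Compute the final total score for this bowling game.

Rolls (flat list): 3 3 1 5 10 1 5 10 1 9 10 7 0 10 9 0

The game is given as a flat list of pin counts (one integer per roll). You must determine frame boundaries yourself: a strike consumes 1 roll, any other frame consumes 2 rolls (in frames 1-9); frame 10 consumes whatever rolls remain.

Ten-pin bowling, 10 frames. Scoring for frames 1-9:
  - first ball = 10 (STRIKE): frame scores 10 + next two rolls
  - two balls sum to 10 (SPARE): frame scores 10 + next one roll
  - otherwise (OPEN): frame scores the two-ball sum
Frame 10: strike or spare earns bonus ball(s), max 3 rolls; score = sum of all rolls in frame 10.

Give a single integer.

Answer: 126

Derivation:
Frame 1: OPEN (3+3=6). Cumulative: 6
Frame 2: OPEN (1+5=6). Cumulative: 12
Frame 3: STRIKE. 10 + next two rolls (1+5) = 16. Cumulative: 28
Frame 4: OPEN (1+5=6). Cumulative: 34
Frame 5: STRIKE. 10 + next two rolls (1+9) = 20. Cumulative: 54
Frame 6: SPARE (1+9=10). 10 + next roll (10) = 20. Cumulative: 74
Frame 7: STRIKE. 10 + next two rolls (7+0) = 17. Cumulative: 91
Frame 8: OPEN (7+0=7). Cumulative: 98
Frame 9: STRIKE. 10 + next two rolls (9+0) = 19. Cumulative: 117
Frame 10: OPEN. Sum of all frame-10 rolls (9+0) = 9. Cumulative: 126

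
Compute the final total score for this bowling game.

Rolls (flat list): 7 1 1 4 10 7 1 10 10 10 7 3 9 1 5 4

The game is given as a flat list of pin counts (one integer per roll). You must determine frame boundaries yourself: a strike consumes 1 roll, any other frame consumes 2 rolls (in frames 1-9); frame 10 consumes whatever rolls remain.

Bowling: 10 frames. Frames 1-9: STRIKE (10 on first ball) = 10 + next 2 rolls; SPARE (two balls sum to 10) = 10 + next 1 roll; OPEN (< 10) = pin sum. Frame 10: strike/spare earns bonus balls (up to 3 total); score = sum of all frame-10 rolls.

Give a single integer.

Frame 1: OPEN (7+1=8). Cumulative: 8
Frame 2: OPEN (1+4=5). Cumulative: 13
Frame 3: STRIKE. 10 + next two rolls (7+1) = 18. Cumulative: 31
Frame 4: OPEN (7+1=8). Cumulative: 39
Frame 5: STRIKE. 10 + next two rolls (10+10) = 30. Cumulative: 69
Frame 6: STRIKE. 10 + next two rolls (10+7) = 27. Cumulative: 96
Frame 7: STRIKE. 10 + next two rolls (7+3) = 20. Cumulative: 116
Frame 8: SPARE (7+3=10). 10 + next roll (9) = 19. Cumulative: 135
Frame 9: SPARE (9+1=10). 10 + next roll (5) = 15. Cumulative: 150
Frame 10: OPEN. Sum of all frame-10 rolls (5+4) = 9. Cumulative: 159

Answer: 159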